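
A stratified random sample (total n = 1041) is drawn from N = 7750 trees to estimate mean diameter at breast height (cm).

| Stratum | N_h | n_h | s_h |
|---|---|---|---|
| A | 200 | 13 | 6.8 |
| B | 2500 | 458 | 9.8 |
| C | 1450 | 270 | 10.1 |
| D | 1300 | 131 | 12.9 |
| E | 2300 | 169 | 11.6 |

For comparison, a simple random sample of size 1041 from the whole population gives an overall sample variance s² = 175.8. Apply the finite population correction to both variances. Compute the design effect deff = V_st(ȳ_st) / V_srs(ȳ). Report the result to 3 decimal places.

deff ≈ 0.875

V̂(ȳ_st) = Σ W_h² (1 − n_h/N_h) s_h²/n_h, with W_h = N_h/N and N = 7750:
  stratum A: (200/7750)²·(1 − 13/200)·6.8²/13 = 0.00221484
  stratum B: (2500/7750)²·(1 − 458/2500)·9.8²/458 = 0.0178229
  stratum C: (1450/7750)²·(1 − 270/1450)·10.1²/270 = 0.0107628
  stratum D: (1300/7750)²·(1 − 131/1300)·12.9²/131 = 0.0321412
  stratum E: (2300/7750)²·(1 − 169/2300)·11.6²/169 = 0.0649736
V_st = 0.127915
V_srs = (1 − 1041/7750)·175.8/1041 = 0.146192
deff = V_st / V_srs = 0.127915/0.146192 = 0.8750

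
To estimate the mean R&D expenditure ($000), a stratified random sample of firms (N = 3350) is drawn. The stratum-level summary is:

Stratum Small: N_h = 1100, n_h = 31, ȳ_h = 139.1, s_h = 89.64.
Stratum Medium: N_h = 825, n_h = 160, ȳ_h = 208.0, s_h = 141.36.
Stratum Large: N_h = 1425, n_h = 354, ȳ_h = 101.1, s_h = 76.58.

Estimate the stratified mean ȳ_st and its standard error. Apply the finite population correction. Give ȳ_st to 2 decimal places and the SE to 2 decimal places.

ȳ_st ≈ 139.90, SE ≈ 5.96

ȳ_st = Σ W_h ȳ_h = (1100·139.1 + 825·208.0 + 1425·101.1)/3350 = 139.90373
V̂(ȳ_st) = Σ W_h² (1 − n_h/N_h) s_h²/n_h, with W_h = N_h/N and N = 3350:
  stratum Small: (1100/3350)²·(1 − 31/1100)·89.64²/31 = 27.1596
  stratum Medium: (825/3350)²·(1 − 160/825)·141.36²/160 = 6.10547
  stratum Large: (1425/3350)²·(1 − 354/1425)·76.58²/354 = 2.2529
V̂(ȳ_st) = 35.5179
SE(ȳ_st) = √35.5179 = 5.95969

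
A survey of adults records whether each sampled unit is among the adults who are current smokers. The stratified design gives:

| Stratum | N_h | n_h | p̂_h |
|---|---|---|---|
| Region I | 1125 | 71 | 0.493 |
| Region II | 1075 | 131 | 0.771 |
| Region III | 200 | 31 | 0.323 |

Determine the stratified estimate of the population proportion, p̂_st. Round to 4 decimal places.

p̂_st ≈ 0.6034

N = 2400; stratum weights W_h = N_h/N.
p̂_st = Σ W_h p̂_h = (1125·0.493 + 1075·0.771 + 200·0.323)/2400 = 0.60335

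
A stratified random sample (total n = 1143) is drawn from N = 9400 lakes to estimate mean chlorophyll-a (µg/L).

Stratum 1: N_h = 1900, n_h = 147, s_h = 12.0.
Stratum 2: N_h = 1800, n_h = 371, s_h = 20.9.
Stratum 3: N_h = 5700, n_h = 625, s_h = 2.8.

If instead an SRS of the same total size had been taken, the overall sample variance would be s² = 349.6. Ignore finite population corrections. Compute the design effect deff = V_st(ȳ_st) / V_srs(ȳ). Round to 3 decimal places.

deff ≈ 0.287

V̂(ȳ_st) = Σ W_h² s_h²/n_h, with W_h = N_h/N and N = 9400:
  stratum 1: (1900/9400)²·12.0²/147 = 0.0400218
  stratum 2: (1800/9400)²·20.9²/371 = 0.0431726
  stratum 3: (5700/9400)²·2.8²/625 = 0.00461243
V_st = 0.0878068
V_srs = s²/n = 349.6/1143 = 0.305862
deff = V_st / V_srs = 0.0878068/0.305862 = 0.2871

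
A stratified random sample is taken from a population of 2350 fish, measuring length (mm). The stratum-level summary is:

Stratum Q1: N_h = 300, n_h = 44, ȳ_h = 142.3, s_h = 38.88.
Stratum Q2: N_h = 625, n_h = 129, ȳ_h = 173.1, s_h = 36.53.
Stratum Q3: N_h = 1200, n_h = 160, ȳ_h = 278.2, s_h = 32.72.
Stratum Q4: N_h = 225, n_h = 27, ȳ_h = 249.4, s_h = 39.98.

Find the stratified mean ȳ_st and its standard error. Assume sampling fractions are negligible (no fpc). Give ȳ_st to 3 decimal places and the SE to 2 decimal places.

ȳ_st ≈ 230.141, SE ≈ 1.89

ȳ_st = Σ W_h ȳ_h = (300·142.3 + 625·173.1 + 1200·278.2 + 225·249.4)/2350 = 230.14149
V̂(ȳ_st) = Σ W_h² s_h²/n_h, with W_h = N_h/N and N = 2350:
  stratum Q1: (300/2350)²·38.88²/44 = 0.559895
  stratum Q2: (625/2350)²·36.53²/129 = 0.731701
  stratum Q3: (1200/2350)²·32.72²/160 = 1.74475
  stratum Q4: (225/2350)²·39.98²/27 = 0.542689
V̂(ȳ_st) = 3.57904
SE(ȳ_st) = √3.57904 = 1.89183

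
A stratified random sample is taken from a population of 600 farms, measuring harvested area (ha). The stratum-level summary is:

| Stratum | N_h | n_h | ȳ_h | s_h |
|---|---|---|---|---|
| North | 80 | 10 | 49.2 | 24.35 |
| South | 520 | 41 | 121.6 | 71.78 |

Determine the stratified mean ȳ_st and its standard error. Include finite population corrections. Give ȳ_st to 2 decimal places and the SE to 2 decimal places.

ȳ_st = Σ W_h ȳ_h = (80·49.2 + 520·121.6)/600 = 111.94667
V̂(ȳ_st) = Σ W_h² (1 − n_h/N_h) s_h²/n_h, with W_h = N_h/N and N = 600:
  stratum North: (80/600)²·(1 − 10/80)·24.35²/10 = 0.922324
  stratum South: (520/600)²·(1 − 41/520)·71.78²/41 = 86.948
V̂(ȳ_st) = 87.8703
SE(ȳ_st) = √87.8703 = 9.37392

ȳ_st ≈ 111.95, SE ≈ 9.37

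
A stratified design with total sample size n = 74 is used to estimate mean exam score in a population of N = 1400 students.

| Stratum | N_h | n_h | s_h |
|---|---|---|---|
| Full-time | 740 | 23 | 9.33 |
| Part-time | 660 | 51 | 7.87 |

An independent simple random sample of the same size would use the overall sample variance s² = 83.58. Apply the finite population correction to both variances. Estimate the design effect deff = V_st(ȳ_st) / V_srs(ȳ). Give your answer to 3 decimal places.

V̂(ȳ_st) = Σ W_h² (1 − n_h/N_h) s_h²/n_h, with W_h = N_h/N and N = 1400:
  stratum Full-time: (740/1400)²·(1 − 23/740)·9.33²/23 = 1.02454
  stratum Part-time: (660/1400)²·(1 − 51/660)·7.87²/51 = 0.249049
V_st = 1.27359
V_srs = (1 − 74/1400)·83.58/74 = 1.06976
deff = V_st / V_srs = 1.27359/1.06976 = 1.1905

deff ≈ 1.191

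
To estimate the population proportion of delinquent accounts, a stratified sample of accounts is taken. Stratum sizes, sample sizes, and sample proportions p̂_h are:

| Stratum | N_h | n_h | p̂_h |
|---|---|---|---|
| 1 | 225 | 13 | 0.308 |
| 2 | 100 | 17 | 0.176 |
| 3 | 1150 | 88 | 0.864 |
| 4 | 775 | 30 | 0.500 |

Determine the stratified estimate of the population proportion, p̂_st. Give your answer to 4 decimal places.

p̂_st ≈ 0.6524

N = 2250; stratum weights W_h = N_h/N.
p̂_st = Σ W_h p̂_h = (225·0.308 + 100·0.176 + 1150·0.864 + 775·0.500)/2250 = 0.65244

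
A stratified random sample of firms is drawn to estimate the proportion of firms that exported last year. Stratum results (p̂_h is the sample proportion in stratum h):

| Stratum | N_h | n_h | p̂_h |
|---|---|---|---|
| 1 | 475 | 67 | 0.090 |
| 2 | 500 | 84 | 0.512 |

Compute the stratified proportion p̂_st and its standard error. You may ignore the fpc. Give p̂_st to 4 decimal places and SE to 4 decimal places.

p̂_st ≈ 0.3064, SE ≈ 0.0330

N = 975; stratum weights W_h = N_h/N.
p̂_st = Σ W_h p̂_h = (475·0.090 + 500·0.512)/975 = 0.30641
V̂(p̂_st) = Σ W_h² p̂_h(1−p̂_h)/(n_h−1):
  stratum 1: (475/975)²·0.090·0.910/66 = 0.000294522
  stratum 2: (500/975)²·0.512·0.488/83 = 0.000791667
V̂(p̂_st) = 0.00108619; SE = √V̂ = 0.0329574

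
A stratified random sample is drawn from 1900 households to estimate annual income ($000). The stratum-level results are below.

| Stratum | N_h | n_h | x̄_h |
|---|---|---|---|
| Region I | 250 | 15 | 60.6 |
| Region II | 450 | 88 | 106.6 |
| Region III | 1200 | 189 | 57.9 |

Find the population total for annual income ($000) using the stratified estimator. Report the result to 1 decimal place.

τ̂_st ≈ 132600.0

τ̂_st = Σ N_h x̄_h = 250·60.6 + 450·106.6 + 1200·57.9 = 132600.0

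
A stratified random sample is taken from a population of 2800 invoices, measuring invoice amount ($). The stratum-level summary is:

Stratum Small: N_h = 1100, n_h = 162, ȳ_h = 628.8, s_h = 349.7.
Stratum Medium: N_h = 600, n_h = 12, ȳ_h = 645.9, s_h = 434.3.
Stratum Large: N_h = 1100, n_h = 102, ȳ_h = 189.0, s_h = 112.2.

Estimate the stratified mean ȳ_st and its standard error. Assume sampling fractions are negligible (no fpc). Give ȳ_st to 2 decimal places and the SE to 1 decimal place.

ȳ_st = Σ W_h ȳ_h = (1100·628.8 + 600·645.9 + 1100·189.0)/2800 = 459.68571
V̂(ȳ_st) = Σ W_h² s_h²/n_h, with W_h = N_h/N and N = 2800:
  stratum Small: (1100/2800)²·349.7²/162 = 116.505
  stratum Medium: (600/2800)²·434.3²/12 = 721.747
  stratum Large: (1100/2800)²·112.2²/102 = 19.0482
V̂(ȳ_st) = 857.3
SE(ȳ_st) = √857.3 = 29.2797

ȳ_st ≈ 459.69, SE ≈ 29.3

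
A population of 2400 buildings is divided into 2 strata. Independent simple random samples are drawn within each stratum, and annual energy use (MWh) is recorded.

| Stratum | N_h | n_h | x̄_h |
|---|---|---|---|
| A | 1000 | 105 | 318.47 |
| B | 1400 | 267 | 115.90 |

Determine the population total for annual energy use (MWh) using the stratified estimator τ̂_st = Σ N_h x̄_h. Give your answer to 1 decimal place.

τ̂_st = Σ N_h x̄_h = 1000·318.47 + 1400·115.90 = 480730.0

τ̂_st ≈ 480730.0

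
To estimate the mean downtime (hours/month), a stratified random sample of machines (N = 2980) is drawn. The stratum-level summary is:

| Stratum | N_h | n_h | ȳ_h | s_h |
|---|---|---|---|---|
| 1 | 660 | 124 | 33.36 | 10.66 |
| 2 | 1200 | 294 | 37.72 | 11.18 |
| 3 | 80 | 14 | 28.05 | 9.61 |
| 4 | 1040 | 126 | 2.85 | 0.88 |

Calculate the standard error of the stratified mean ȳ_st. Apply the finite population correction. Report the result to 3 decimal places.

V̂(ȳ_st) = Σ W_h² (1 − n_h/N_h) s_h²/n_h, with W_h = N_h/N and N = 2980:
  stratum 1: (660/2980)²·(1 − 124/660)·10.66²/124 = 0.0365064
  stratum 2: (1200/2980)²·(1 − 294/1200)·11.18²/294 = 0.0520491
  stratum 3: (80/2980)²·(1 − 14/80)·9.61²/14 = 0.00392211
  stratum 4: (1040/2980)²·(1 − 126/1040)·0.88²/126 = 0.000657873
V̂(ȳ_st) = 0.0931355
SE(ȳ_st) = √0.0931355 = 0.305181

SE(ȳ_st) ≈ 0.305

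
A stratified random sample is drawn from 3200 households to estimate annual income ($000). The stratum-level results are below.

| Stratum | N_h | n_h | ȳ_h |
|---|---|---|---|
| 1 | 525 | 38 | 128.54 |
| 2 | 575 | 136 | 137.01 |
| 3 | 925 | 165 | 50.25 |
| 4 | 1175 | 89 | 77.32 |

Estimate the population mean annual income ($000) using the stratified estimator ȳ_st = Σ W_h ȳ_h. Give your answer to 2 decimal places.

ȳ_st ≈ 88.62

N = Σ N_h = 3200. Stratum weights W_h = N_h/N.
ȳ_st = (525·128.54 + 575·137.01 + 925·50.25 + 1175·77.32) / 3200 = 88.6239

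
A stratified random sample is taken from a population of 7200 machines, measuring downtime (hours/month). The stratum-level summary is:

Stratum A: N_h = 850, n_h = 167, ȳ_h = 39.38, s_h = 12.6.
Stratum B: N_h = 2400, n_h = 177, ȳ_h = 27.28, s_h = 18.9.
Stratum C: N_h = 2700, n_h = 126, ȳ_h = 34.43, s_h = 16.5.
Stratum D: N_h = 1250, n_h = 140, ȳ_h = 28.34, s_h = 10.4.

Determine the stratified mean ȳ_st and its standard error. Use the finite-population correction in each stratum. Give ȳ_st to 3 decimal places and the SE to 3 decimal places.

ȳ_st ≈ 31.574, SE ≈ 0.727

ȳ_st = Σ W_h ȳ_h = (850·39.38 + 2400·27.28 + 2700·34.43 + 1250·28.34)/7200 = 31.57375
V̂(ȳ_st) = Σ W_h² (1 − n_h/N_h) s_h²/n_h, with W_h = N_h/N and N = 7200:
  stratum A: (850/7200)²·(1 − 167/850)·12.6²/167 = 0.0106463
  stratum B: (2400/7200)²·(1 − 177/2400)·18.9²/177 = 0.2077
  stratum C: (2700/7200)²·(1 − 126/2700)·16.5²/126 = 0.289671
  stratum D: (1250/7200)²·(1 − 140/1250)·10.4²/140 = 0.0206779
V̂(ȳ_st) = 0.528695
SE(ȳ_st) = √0.528695 = 0.727114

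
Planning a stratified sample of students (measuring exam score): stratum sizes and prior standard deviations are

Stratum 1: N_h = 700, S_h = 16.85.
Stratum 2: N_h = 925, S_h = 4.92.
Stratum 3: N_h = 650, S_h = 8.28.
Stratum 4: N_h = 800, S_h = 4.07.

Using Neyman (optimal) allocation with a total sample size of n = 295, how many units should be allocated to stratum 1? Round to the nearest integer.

Neyman allocation: n_h = n · N_h S_h / Σ N_i S_i, with n = 295.
  stratum 1: N_h·S_h = 700·16.85 = 11795.00
  stratum 2: N_h·S_h = 925·4.92 = 4551.00
  stratum 3: N_h·S_h = 650·8.28 = 5382.00
  stratum 4: N_h·S_h = 800·4.07 = 3256.00
Σ N_h S_h = 24984.00
n for stratum 1 = 295·11795.00/24984.00 = 139.270 → 139

139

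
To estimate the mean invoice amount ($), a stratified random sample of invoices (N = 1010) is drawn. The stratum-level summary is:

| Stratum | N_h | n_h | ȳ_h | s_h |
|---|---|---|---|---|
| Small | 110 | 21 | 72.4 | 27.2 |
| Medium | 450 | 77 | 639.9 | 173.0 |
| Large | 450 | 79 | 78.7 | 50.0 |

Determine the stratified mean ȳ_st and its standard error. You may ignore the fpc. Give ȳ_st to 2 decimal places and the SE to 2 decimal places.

ȳ_st = Σ W_h ȳ_h = (110·72.4 + 450·639.9 + 450·78.7)/1010 = 328.05347
V̂(ȳ_st) = Σ W_h² s_h²/n_h, with W_h = N_h/N and N = 1010:
  stratum Small: (110/1010)²·27.2²/21 = 0.417889
  stratum Medium: (450/1010)²·173.0²/77 = 77.1585
  stratum Large: (450/1010)²·50.0²/79 = 6.28196
V̂(ȳ_st) = 83.8583
SE(ȳ_st) = √83.8583 = 9.15742

ȳ_st ≈ 328.05, SE ≈ 9.16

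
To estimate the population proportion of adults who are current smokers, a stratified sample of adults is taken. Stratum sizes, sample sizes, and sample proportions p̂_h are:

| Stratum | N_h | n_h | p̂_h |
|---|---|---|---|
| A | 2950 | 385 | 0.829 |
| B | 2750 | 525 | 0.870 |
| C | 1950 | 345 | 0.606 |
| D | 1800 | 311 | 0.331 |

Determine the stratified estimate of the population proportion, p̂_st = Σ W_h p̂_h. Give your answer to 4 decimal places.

p̂_st ≈ 0.7001

N = 9450; stratum weights W_h = N_h/N.
p̂_st = Σ W_h p̂_h = (2950·0.829 + 2750·0.870 + 1950·0.606 + 1800·0.331)/9450 = 0.70006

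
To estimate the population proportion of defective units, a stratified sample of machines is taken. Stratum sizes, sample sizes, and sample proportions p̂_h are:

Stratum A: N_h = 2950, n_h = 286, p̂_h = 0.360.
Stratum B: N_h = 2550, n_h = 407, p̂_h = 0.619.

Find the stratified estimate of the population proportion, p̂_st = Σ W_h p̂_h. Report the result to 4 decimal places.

N = 5500; stratum weights W_h = N_h/N.
p̂_st = Σ W_h p̂_h = (2950·0.360 + 2550·0.619)/5500 = 0.48008

p̂_st ≈ 0.4801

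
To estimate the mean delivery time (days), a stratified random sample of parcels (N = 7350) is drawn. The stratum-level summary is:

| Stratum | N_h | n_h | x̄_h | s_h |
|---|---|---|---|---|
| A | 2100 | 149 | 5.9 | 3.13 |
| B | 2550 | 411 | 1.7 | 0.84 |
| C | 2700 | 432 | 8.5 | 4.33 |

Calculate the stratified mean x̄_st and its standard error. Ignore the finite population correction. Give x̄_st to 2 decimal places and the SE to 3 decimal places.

x̄_st = Σ W_h x̄_h = (2100·5.9 + 2550·1.7 + 2700·8.5)/7350 = 5.39796
V̂(x̄_st) = Σ W_h² s_h²/n_h, with W_h = N_h/N and N = 7350:
  stratum A: (2100/7350)²·3.13²/149 = 0.00536743
  stratum B: (2550/7350)²·0.84²/411 = 0.000206644
  stratum C: (2700/7350)²·4.33²/432 = 0.00585659
V̂(x̄_st) = 0.0114307
SE(x̄_st) = √0.0114307 = 0.106914

x̄_st ≈ 5.40, SE ≈ 0.107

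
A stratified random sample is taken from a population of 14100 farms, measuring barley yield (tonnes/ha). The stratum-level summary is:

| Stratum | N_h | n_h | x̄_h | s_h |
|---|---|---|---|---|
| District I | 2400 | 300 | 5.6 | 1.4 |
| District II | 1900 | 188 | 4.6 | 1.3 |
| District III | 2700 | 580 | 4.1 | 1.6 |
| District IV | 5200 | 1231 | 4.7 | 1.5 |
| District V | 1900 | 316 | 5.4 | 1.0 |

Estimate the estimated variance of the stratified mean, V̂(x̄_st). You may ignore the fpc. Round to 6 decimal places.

V̂(x̄_st) ≈ 0.000820

V̂(x̄_st) = Σ W_h² s_h²/n_h, with W_h = N_h/N and N = 14100:
  stratum District I: (2400/14100)²·1.4²/300 = 0.000189286
  stratum District II: (1900/14100)²·1.3²/188 = 0.000163229
  stratum District III: (2700/14100)²·1.6²/580 = 0.000161846
  stratum District IV: (5200/14100)²·1.5²/1231 = 0.000248595
  stratum District V: (1900/14100)²·1.0²/316 = 5.74622e-05
V̂(x̄_st) = 0.000820419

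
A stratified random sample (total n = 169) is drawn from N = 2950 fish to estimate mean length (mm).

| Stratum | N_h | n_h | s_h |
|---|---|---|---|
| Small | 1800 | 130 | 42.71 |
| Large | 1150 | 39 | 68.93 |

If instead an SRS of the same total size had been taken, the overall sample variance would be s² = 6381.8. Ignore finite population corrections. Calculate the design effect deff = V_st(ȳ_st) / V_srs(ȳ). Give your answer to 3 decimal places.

deff ≈ 0.629

V̂(ȳ_st) = Σ W_h² s_h²/n_h, with W_h = N_h/N and N = 2950:
  stratum Small: (1800/2950)²·42.71²/130 = 5.22416
  stratum Large: (1150/2950)²·68.93²/39 = 18.5141
V_st = 23.7383
V_srs = s²/n = 6381.8/169 = 37.7621
deff = V_st / V_srs = 23.7383/37.7621 = 0.6286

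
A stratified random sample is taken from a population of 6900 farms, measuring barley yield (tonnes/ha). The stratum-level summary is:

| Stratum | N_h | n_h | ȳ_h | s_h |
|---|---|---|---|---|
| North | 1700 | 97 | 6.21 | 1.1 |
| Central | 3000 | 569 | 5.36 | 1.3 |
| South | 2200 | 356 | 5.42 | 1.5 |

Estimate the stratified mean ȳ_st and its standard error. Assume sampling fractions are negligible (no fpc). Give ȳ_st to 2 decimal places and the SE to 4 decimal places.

ȳ_st = Σ W_h ȳ_h = (1700·6.21 + 3000·5.36 + 2200·5.42)/6900 = 5.58855
V̂(ȳ_st) = Σ W_h² s_h²/n_h, with W_h = N_h/N and N = 6900:
  stratum North: (1700/6900)²·1.1²/97 = 0.000757205
  stratum Central: (3000/6900)²·1.3²/569 = 0.00056146
  stratum South: (2200/6900)²·1.5²/356 = 0.00064251
V̂(ȳ_st) = 0.00196117
SE(ȳ_st) = √0.00196117 = 0.0442851

ȳ_st ≈ 5.59, SE ≈ 0.0443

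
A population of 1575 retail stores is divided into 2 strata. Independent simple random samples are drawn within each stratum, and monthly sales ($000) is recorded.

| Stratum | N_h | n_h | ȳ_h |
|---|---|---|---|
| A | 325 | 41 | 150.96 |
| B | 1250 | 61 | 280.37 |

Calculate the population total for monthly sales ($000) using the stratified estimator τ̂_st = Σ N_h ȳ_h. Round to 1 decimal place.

τ̂_st = Σ N_h ȳ_h = 325·150.96 + 1250·280.37 = 399524.5

τ̂_st ≈ 399524.5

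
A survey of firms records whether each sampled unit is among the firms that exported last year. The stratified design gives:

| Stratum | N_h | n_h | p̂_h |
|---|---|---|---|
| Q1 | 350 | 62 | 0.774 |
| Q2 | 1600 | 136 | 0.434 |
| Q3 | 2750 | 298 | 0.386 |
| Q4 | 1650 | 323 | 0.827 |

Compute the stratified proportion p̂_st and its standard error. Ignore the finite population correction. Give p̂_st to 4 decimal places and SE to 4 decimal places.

p̂_st ≈ 0.5341, SE ≈ 0.0174

N = 6350; stratum weights W_h = N_h/N.
p̂_st = Σ W_h p̂_h = (350·0.774 + 1600·0.434 + 2750·0.386 + 1650·0.827)/6350 = 0.53407
V̂(p̂_st) = Σ W_h² p̂_h(1−p̂_h)/(n_h−1):
  stratum Q1: (350/6350)²·0.774·0.226/61 = 8.71181e-06
  stratum Q2: (1600/6350)²·0.434·0.566/135 = 0.000115522
  stratum Q3: (2750/6350)²·0.386·0.614/297 = 0.000149664
  stratum Q4: (1650/6350)²·0.827·0.173/322 = 2.99996e-05
V̂(p̂_st) = 0.000303897; SE = √V̂ = 0.0174327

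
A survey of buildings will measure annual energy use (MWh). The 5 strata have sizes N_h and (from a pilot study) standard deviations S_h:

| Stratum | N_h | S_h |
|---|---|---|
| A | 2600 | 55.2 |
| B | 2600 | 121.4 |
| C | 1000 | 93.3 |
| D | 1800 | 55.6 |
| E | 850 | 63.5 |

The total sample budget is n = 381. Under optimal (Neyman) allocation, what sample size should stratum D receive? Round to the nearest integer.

Neyman allocation: n_h = n · N_h S_h / Σ N_i S_i, with n = 381.
  stratum A: N_h·S_h = 2600·55.2 = 143520.00
  stratum B: N_h·S_h = 2600·121.4 = 315640.00
  stratum C: N_h·S_h = 1000·93.3 = 93300.00
  stratum D: N_h·S_h = 1800·55.6 = 100080.00
  stratum E: N_h·S_h = 850·63.5 = 53975.00
Σ N_h S_h = 706515.00
n for stratum D = 381·100080.00/706515.00 = 53.970 → 54

54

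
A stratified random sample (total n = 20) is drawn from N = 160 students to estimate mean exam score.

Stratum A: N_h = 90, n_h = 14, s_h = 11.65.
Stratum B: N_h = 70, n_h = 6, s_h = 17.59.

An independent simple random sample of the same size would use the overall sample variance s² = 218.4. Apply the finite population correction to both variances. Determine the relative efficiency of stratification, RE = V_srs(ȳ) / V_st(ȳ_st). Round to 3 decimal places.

V̂(ȳ_st) = Σ W_h² (1 − n_h/N_h) s_h²/n_h, with W_h = N_h/N and N = 160:
  stratum A: (90/160)²·(1 − 14/90)·11.65²/14 = 2.59024
  stratum B: (70/160)²·(1 − 6/70)·17.59²/6 = 9.0244
V_st = 11.6146
V_srs = (1 − 20/160)·218.4/20 = 9.555
Relative efficiency = V_srs / V_st = 9.555/11.6146 = 0.8227

RE ≈ 0.823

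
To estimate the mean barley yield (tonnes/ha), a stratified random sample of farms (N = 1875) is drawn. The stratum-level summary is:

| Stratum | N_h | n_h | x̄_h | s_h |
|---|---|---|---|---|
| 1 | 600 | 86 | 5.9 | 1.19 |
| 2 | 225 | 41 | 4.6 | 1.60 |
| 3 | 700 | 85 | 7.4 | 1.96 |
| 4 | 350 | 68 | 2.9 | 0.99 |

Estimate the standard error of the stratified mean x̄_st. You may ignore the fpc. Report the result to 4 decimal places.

SE(x̄_st) ≈ 0.0969

V̂(x̄_st) = Σ W_h² s_h²/n_h, with W_h = N_h/N and N = 1875:
  stratum 1: (600/1875)²·1.19²/86 = 0.00168615
  stratum 2: (225/1875)²·1.60²/41 = 0.000899122
  stratum 3: (700/1875)²·1.96²/85 = 0.00629922
  stratum 4: (350/1875)²·0.99²/68 = 0.000502221
V̂(x̄_st) = 0.00938671
SE(x̄_st) = √0.00938671 = 0.096885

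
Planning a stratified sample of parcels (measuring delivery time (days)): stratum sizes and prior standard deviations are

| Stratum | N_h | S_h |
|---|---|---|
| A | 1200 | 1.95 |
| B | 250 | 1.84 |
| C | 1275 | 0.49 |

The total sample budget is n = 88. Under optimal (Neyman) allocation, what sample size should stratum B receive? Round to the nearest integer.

12

Neyman allocation: n_h = n · N_h S_h / Σ N_i S_i, with n = 88.
  stratum A: N_h·S_h = 1200·1.95 = 2340.00
  stratum B: N_h·S_h = 250·1.84 = 460.00
  stratum C: N_h·S_h = 1275·0.49 = 624.75
Σ N_h S_h = 3424.75
n for stratum B = 88·460.00/3424.75 = 11.820 → 12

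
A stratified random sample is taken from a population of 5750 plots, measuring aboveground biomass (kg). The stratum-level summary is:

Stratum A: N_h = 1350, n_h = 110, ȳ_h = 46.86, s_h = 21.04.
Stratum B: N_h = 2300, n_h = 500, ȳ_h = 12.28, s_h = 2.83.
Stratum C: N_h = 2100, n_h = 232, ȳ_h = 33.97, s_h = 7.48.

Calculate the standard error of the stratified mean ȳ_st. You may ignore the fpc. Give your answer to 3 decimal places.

SE(ȳ_st) ≈ 0.507

V̂(ȳ_st) = Σ W_h² s_h²/n_h, with W_h = N_h/N and N = 5750:
  stratum A: (1350/5750)²·21.04²/110 = 0.221835
  stratum B: (2300/5750)²·2.83²/500 = 0.00256285
  stratum C: (2100/5750)²·7.48²/232 = 0.0321676
V̂(ȳ_st) = 0.256566
SE(ȳ_st) = √0.256566 = 0.506523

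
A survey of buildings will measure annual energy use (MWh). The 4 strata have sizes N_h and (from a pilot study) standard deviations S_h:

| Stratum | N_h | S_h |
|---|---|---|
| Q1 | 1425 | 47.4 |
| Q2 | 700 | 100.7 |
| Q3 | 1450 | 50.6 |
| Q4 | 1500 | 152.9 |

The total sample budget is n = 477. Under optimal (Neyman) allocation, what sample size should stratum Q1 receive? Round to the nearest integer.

Neyman allocation: n_h = n · N_h S_h / Σ N_i S_i, with n = 477.
  stratum Q1: N_h·S_h = 1425·47.4 = 67545.00
  stratum Q2: N_h·S_h = 700·100.7 = 70490.00
  stratum Q3: N_h·S_h = 1450·50.6 = 73370.00
  stratum Q4: N_h·S_h = 1500·152.9 = 229350.00
Σ N_h S_h = 440755.00
n for stratum Q1 = 477·67545.00/440755.00 = 73.099 → 73

73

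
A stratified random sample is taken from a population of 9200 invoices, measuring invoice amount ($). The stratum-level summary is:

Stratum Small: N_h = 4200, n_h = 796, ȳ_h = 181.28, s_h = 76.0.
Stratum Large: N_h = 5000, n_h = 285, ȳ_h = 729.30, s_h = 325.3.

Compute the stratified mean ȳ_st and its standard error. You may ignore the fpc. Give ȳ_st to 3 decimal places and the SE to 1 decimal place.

ȳ_st ≈ 479.117, SE ≈ 10.5

ȳ_st = Σ W_h ȳ_h = (4200·181.28 + 5000·729.30)/9200 = 479.11696
V̂(ȳ_st) = Σ W_h² s_h²/n_h, with W_h = N_h/N and N = 9200:
  stratum Small: (4200/9200)²·76.0²/796 = 1.5123
  stratum Large: (5000/9200)²·325.3²/285 = 109.67
V̂(ȳ_st) = 111.182
SE(ȳ_st) = √111.182 = 10.5443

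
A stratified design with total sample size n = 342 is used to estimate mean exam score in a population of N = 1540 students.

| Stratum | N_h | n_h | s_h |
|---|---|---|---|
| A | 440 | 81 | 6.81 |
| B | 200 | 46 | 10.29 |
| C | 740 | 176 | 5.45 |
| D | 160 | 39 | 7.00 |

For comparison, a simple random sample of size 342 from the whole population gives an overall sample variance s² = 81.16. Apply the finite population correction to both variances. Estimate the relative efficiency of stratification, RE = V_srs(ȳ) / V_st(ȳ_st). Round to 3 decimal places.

RE ≈ 1.710

V̂(ȳ_st) = Σ W_h² (1 − n_h/N_h) s_h²/n_h, with W_h = N_h/N and N = 1540:
  stratum A: (440/1540)²·(1 − 81/440)·6.81²/81 = 0.0381342
  stratum B: (200/1540)²·(1 − 46/200)·10.29²/46 = 0.0298939
  stratum C: (740/1540)²·(1 − 176/740)·5.45²/176 = 0.0296995
  stratum D: (160/1540)²·(1 − 39/160)·7.00²/39 = 0.0102564
V_st = 0.107984
V_srs = (1 − 342/1540)·81.16/342 = 0.184609
Relative efficiency = V_srs / V_st = 0.184609/0.107984 = 1.7096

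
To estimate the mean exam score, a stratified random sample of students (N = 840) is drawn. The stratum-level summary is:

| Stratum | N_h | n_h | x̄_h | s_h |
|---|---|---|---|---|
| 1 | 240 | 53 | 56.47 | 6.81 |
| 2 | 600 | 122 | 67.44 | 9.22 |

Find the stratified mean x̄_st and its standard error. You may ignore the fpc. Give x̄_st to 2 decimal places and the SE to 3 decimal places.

x̄_st ≈ 64.31, SE ≈ 0.653

x̄_st = Σ W_h x̄_h = (240·56.47 + 600·67.44)/840 = 64.30571
V̂(x̄_st) = Σ W_h² s_h²/n_h, with W_h = N_h/N and N = 840:
  stratum 1: (240/840)²·6.81²/53 = 0.0714303
  stratum 2: (600/840)²·9.22²/122 = 0.355505
V̂(x̄_st) = 0.426935
SE(x̄_st) = √0.426935 = 0.653403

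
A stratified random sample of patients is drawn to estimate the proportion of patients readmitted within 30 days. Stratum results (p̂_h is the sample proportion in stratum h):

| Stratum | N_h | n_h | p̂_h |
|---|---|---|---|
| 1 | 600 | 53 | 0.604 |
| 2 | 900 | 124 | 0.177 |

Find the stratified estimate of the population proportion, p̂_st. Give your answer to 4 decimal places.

p̂_st ≈ 0.3478

N = 1500; stratum weights W_h = N_h/N.
p̂_st = Σ W_h p̂_h = (600·0.604 + 900·0.177)/1500 = 0.34780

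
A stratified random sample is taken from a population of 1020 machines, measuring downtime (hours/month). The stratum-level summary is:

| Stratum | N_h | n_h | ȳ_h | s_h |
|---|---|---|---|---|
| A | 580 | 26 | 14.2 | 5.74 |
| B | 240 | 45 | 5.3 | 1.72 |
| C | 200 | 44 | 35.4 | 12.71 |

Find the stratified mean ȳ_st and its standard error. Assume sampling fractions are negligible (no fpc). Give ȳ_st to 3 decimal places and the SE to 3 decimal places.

ȳ_st = Σ W_h ȳ_h = (580·14.2 + 240·5.3 + 200·35.4)/1020 = 16.26275
V̂(ȳ_st) = Σ W_h² s_h²/n_h, with W_h = N_h/N and N = 1020:
  stratum A: (580/1020)²·5.74²/26 = 0.409738
  stratum B: (240/1020)²·1.72²/45 = 0.00363971
  stratum C: (200/1020)²·12.71²/44 = 0.141156
V̂(ȳ_st) = 0.554533
SE(ȳ_st) = √0.554533 = 0.74467

ȳ_st ≈ 16.263, SE ≈ 0.745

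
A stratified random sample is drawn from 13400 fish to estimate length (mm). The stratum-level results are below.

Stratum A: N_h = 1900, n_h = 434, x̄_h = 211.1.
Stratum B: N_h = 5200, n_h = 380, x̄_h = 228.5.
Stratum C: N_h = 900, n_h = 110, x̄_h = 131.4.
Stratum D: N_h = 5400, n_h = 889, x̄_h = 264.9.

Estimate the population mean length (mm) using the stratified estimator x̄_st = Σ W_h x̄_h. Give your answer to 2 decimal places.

N = Σ N_h = 13400. Stratum weights W_h = N_h/N.
x̄_st = (1900·211.1 + 5200·228.5 + 900·131.4 + 5400·264.9) / 13400 = 234.1799

x̄_st ≈ 234.18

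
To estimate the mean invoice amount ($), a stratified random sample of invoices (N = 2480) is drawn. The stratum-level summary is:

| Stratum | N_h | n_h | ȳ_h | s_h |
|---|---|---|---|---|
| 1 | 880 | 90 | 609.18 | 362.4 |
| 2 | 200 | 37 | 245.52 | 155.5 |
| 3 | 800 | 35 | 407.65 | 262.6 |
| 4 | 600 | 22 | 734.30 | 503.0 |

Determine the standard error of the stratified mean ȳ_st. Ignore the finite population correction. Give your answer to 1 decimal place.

SE(ȳ_st) ≈ 32.7

V̂(ȳ_st) = Σ W_h² s_h²/n_h, with W_h = N_h/N and N = 2480:
  stratum 1: (880/2480)²·362.4²/90 = 183.737
  stratum 2: (200/2480)²·155.5²/37 = 4.25026
  stratum 3: (800/2480)²·262.6²/35 = 205.021
  stratum 4: (600/2480)²·503.0²/22 = 673.151
V̂(ȳ_st) = 1066.16
SE(ȳ_st) = √1066.16 = 32.6521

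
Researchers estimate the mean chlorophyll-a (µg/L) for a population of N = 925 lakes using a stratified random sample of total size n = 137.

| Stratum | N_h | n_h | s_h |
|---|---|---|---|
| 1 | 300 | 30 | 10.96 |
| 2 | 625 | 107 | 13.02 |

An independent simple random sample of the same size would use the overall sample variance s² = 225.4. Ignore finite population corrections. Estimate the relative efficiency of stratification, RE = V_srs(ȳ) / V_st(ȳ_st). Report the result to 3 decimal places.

RE ≈ 1.438

V̂(ȳ_st) = Σ W_h² s_h²/n_h, with W_h = N_h/N and N = 925:
  stratum 1: (300/925)²·10.96²/30 = 0.421171
  stratum 2: (625/925)²·13.02²/107 = 0.723294
V_st = 1.14447
V_srs = s²/n = 225.4/137 = 1.64526
Relative efficiency = V_srs / V_st = 1.64526/1.14447 = 1.4376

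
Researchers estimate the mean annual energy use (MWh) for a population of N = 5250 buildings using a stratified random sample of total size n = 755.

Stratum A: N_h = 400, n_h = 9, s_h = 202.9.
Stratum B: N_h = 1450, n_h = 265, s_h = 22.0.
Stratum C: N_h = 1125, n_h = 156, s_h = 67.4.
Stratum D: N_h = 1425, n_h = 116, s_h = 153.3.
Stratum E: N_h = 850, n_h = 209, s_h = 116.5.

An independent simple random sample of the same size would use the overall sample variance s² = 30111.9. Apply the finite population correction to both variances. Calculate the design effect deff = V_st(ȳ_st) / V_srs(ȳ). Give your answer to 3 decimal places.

V̂(ȳ_st) = Σ W_h² (1 − n_h/N_h) s_h²/n_h, with W_h = N_h/N and N = 5250:
  stratum A: (400/5250)²·(1 − 9/400)·202.9²/9 = 25.9561
  stratum B: (1450/5250)²·(1 − 265/1450)·22.0²/265 = 0.113859
  stratum C: (1125/5250)²·(1 − 156/1125)·67.4²/156 = 1.15174
  stratum D: (1425/5250)²·(1 − 116/1425)·153.3²/116 = 13.7108
  stratum E: (850/5250)²·(1 − 209/850)·116.5²/209 = 1.2837
V_st = 42.2162
V_srs = (1 − 755/5250)·30111.9/755 = 34.1477
deff = V_st / V_srs = 42.2162/34.1477 = 1.2363

deff ≈ 1.236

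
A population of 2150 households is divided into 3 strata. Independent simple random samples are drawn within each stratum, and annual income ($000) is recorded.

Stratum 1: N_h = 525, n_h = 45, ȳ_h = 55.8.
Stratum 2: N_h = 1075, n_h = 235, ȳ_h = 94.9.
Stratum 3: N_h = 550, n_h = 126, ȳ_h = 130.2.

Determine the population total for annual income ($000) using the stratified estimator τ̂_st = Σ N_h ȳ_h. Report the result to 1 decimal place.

τ̂_st = Σ N_h ȳ_h = 525·55.8 + 1075·94.9 + 550·130.2 = 202922.5

τ̂_st ≈ 202922.5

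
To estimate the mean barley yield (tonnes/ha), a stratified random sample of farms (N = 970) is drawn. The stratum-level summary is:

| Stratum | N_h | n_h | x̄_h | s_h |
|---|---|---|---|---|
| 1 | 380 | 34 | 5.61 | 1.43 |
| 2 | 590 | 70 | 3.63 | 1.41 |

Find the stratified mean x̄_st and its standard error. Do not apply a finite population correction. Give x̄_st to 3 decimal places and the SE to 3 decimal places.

x̄_st ≈ 4.406, SE ≈ 0.140

x̄_st = Σ W_h x̄_h = (380·5.61 + 590·3.63)/970 = 4.40567
V̂(x̄_st) = Σ W_h² s_h²/n_h, with W_h = N_h/N and N = 970:
  stratum 1: (380/970)²·1.43²/34 = 0.00923032
  stratum 2: (590/970)²·1.41²/70 = 0.0105075
V̂(x̄_st) = 0.0197379
SE(x̄_st) = √0.0197379 = 0.140491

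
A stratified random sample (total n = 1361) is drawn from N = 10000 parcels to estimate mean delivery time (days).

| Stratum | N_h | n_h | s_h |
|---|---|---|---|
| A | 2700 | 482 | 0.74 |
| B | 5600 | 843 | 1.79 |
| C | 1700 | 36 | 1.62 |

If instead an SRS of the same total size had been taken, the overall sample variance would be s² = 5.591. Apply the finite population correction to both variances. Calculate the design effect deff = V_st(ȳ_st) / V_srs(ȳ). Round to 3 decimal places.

deff ≈ 0.886

V̂(ȳ_st) = Σ W_h² (1 − n_h/N_h) s_h²/n_h, with W_h = N_h/N and N = 10000:
  stratum A: (2700/10000)²·(1 − 482/2700)·0.74²/482 = 6.80365e-05
  stratum B: (5600/10000)²·(1 − 843/5600)·1.79²/843 = 0.00101251
  stratum C: (1700/10000)²·(1 − 36/1700)·1.62²/36 = 0.0020622
V_st = 0.00314274
V_srs = (1 − 1361/10000)·5.591/1361 = 0.00354891
deff = V_st / V_srs = 0.00314274/0.00354891 = 0.8856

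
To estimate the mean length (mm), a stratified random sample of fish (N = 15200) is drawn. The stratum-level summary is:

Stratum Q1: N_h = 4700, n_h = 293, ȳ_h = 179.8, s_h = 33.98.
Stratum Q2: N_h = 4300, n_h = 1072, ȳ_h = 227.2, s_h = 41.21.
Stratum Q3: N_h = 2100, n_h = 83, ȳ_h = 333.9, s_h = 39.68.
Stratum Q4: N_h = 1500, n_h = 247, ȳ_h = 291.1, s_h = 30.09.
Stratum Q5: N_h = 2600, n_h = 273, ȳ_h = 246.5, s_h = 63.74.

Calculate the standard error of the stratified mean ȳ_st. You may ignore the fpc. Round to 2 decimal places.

V̂(ȳ_st) = Σ W_h² s_h²/n_h, with W_h = N_h/N and N = 15200:
  stratum Q1: (4700/15200)²·33.98²/293 = 0.37678
  stratum Q2: (4300/15200)²·41.21²/1072 = 0.126783
  stratum Q3: (2100/15200)²·39.68²/83 = 0.36209
  stratum Q4: (1500/15200)²·30.09²/247 = 0.0356979
  stratum Q5: (2600/15200)²·63.74²/273 = 0.435433
V̂(ȳ_st) = 1.33678
SE(ȳ_st) = √1.33678 = 1.15619

SE(ȳ_st) ≈ 1.16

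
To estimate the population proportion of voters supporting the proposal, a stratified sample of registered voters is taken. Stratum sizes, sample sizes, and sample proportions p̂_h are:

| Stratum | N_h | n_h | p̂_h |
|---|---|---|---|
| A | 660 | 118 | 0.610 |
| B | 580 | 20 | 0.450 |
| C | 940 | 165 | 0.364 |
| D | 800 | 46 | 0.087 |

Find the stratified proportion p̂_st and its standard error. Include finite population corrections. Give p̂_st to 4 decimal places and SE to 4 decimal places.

N = 2980; stratum weights W_h = N_h/N.
p̂_st = Σ W_h p̂_h = (660·0.610 + 580·0.450 + 940·0.364 + 800·0.087)/2980 = 0.36086
V̂(p̂_st) = Σ W_h² (1 − n_h/N_h) p̂_h(1−p̂_h)/(n_h−1):
  stratum A: (660/2980)²·(1 − 118/660)·0.610·0.390/117 = 8.19067e-05
  stratum B: (580/2980)²·(1 − 20/580)·0.450·0.550/19 = 0.000476437
  stratum C: (940/2980)²·(1 − 165/940)·0.364·0.636/164 = 0.000115801
  stratum D: (800/2980)²·(1 − 46/800)·0.087·0.913/45 = 0.000119896
V̂(p̂_st) = 0.000794041; SE = √V̂ = 0.0281787

p̂_st ≈ 0.3609, SE ≈ 0.0282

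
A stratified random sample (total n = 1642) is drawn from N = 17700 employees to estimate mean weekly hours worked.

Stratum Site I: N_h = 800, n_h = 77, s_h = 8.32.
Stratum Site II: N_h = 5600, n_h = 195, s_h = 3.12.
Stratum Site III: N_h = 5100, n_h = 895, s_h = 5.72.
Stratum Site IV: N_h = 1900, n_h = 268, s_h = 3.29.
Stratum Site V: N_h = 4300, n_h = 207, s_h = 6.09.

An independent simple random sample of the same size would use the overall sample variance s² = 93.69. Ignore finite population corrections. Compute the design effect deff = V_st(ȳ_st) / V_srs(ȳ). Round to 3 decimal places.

V̂(ȳ_st) = Σ W_h² s_h²/n_h, with W_h = N_h/N and N = 17700:
  stratum Site I: (800/17700)²·8.32²/77 = 0.00183649
  stratum Site II: (5600/17700)²·3.12²/195 = 0.00499694
  stratum Site III: (5100/17700)²·5.72²/895 = 0.00303503
  stratum Site IV: (1900/17700)²·3.29²/268 = 0.000465391
  stratum Site V: (4300/17700)²·6.09²/207 = 0.0105744
V_st = 0.0209082
V_srs = s²/n = 93.69/1642 = 0.0570585
deff = V_st / V_srs = 0.0209082/0.0570585 = 0.3664

deff ≈ 0.366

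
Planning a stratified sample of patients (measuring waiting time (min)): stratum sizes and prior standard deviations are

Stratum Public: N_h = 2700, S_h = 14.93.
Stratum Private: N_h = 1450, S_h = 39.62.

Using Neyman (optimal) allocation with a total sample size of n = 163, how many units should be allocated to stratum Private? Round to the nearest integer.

Neyman allocation: n_h = n · N_h S_h / Σ N_i S_i, with n = 163.
  stratum Public: N_h·S_h = 2700·14.93 = 40311.00
  stratum Private: N_h·S_h = 1450·39.62 = 57449.00
Σ N_h S_h = 97760.00
n for stratum Private = 163·57449.00/97760.00 = 95.788 → 96

96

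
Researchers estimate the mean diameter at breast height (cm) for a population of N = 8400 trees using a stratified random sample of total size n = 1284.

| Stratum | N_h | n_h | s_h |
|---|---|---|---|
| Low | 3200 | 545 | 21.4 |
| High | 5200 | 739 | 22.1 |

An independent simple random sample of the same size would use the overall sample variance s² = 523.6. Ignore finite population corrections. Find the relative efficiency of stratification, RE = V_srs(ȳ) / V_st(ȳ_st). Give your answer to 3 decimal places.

RE ≈ 1.087

V̂(ȳ_st) = Σ W_h² s_h²/n_h, with W_h = N_h/N and N = 8400:
  stratum Low: (3200/8400)²·21.4²/545 = 0.121947
  stratum High: (5200/8400)²·22.1²/739 = 0.253273
V_st = 0.37522
V_srs = s²/n = 523.6/1284 = 0.407788
Relative efficiency = V_srs / V_st = 0.407788/0.37522 = 1.0868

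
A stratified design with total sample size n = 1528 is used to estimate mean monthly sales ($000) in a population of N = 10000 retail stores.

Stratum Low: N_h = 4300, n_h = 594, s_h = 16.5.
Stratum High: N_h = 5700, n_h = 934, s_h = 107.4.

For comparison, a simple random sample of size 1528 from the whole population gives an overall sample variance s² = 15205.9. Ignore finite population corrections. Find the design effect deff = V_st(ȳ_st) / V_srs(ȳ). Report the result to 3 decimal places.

deff ≈ 0.412

V̂(ȳ_st) = Σ W_h² s_h²/n_h, with W_h = N_h/N and N = 10000:
  stratum Low: (4300/10000)²·16.5²/594 = 0.0847458
  stratum High: (5700/10000)²·107.4²/934 = 4.01247
V_st = 4.09721
V_srs = s²/n = 15205.9/1528 = 9.95151
deff = V_st / V_srs = 4.09721/9.95151 = 0.4117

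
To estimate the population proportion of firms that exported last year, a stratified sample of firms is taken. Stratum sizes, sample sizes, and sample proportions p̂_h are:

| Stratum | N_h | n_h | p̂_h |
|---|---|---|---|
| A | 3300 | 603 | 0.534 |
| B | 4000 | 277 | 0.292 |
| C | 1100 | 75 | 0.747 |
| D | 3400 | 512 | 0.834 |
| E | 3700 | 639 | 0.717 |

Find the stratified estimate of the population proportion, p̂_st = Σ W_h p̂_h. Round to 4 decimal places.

N = 15500; stratum weights W_h = N_h/N.
p̂_st = Σ W_h p̂_h = (3300·0.534 + 4000·0.292 + 1100·0.747 + 3400·0.834 + 3700·0.717)/15500 = 0.59615

p̂_st ≈ 0.5962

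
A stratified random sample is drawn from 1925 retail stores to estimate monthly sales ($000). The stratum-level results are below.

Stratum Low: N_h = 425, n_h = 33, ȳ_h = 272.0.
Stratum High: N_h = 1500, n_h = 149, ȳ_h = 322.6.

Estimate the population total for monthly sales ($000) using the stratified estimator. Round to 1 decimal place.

τ̂_st = Σ N_h ȳ_h = 425·272.0 + 1500·322.6 = 599500.0

τ̂_st ≈ 599500.0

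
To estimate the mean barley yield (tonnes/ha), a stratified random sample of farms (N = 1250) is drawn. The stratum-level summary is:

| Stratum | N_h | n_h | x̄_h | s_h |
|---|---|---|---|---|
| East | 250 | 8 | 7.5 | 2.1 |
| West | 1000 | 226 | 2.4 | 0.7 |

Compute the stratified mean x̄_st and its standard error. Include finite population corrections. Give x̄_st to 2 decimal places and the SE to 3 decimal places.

x̄_st = Σ W_h x̄_h = (250·7.5 + 1000·2.4)/1250 = 3.42000
V̂(x̄_st) = Σ W_h² (1 − n_h/N_h) s_h²/n_h, with W_h = N_h/N and N = 1250:
  stratum East: (250/1250)²·(1 − 8/250)·2.1²/8 = 0.0213444
  stratum West: (1000/1250)²·(1 − 226/1000)·0.7²/226 = 0.00107401
V̂(x̄_st) = 0.0224184
SE(x̄_st) = √0.0224184 = 0.149728

x̄_st ≈ 3.42, SE ≈ 0.150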